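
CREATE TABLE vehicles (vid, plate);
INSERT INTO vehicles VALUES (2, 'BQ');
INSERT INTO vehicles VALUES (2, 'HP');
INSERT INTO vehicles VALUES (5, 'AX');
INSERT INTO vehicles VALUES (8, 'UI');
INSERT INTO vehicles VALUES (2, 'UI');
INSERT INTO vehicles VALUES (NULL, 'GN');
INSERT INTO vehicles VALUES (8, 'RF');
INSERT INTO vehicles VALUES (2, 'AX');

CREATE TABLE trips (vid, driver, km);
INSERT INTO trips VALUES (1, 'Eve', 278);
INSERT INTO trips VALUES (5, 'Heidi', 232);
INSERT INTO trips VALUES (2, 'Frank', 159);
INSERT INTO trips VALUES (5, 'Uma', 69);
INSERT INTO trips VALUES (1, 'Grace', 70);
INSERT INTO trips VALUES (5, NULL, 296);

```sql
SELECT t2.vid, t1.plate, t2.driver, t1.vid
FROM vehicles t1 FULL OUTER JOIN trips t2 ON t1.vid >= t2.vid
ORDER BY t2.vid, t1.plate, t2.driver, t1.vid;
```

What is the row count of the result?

31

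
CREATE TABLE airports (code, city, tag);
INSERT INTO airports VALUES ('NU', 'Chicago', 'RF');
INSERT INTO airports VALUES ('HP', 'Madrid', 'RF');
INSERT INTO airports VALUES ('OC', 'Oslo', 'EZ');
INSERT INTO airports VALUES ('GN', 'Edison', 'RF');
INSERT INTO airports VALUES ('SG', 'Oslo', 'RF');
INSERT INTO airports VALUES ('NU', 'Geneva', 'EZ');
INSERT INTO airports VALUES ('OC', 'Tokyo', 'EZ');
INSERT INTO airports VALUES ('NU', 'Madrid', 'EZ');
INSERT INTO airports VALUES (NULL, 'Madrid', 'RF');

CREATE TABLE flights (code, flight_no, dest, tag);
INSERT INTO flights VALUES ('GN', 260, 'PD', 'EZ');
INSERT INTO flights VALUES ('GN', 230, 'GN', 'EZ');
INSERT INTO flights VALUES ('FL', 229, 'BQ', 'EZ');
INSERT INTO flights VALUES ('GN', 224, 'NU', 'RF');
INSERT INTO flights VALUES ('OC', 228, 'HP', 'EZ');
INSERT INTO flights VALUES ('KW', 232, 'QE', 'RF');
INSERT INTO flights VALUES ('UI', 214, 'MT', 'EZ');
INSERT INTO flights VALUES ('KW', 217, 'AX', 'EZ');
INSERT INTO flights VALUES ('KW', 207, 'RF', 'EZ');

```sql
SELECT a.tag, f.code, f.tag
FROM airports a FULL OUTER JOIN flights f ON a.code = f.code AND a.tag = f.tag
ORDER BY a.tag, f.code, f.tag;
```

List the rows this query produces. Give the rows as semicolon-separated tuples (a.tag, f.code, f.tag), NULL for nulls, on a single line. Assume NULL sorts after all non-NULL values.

FULL OUTER JOIN keeps every row from both sides; unmatched rows get NULL for the other side's columns.
Matching on a.code = f.code AND a.tag = f.tag. A NULL in a compared column never satisfies the condition.
- a row (code=NU, tag=RF): no match → kept, f columns NULL.
- a row (code=HP, tag=RF): no match → kept, f columns NULL.
- a row (code=OC, tag=EZ): matches 1 f row(s) → 1 output row(s).
- a row (code=GN, tag=RF): matches 1 f row(s) → 1 output row(s).
- a row (code=SG, tag=RF): no match → kept, f columns NULL.
- a row (code=NU, tag=EZ): no match → kept, f columns NULL.
- a row (code=OC, tag=EZ): matches 1 f row(s) → 1 output row(s).
- a row (code=NU, tag=EZ): no match → kept, f columns NULL.
- a row (code=NULL, tag=RF): no match → kept, f columns NULL.
- 7 row(s) from f found no a partner → padded with NULL.

(EZ, OC, EZ); (EZ, OC, EZ); (EZ, NULL, NULL); (EZ, NULL, NULL); (RF, GN, RF); (RF, NULL, NULL); (RF, NULL, NULL); (RF, NULL, NULL); (RF, NULL, NULL); (NULL, FL, EZ); (NULL, GN, EZ); (NULL, GN, EZ); (NULL, KW, EZ); (NULL, KW, EZ); (NULL, KW, RF); (NULL, UI, EZ)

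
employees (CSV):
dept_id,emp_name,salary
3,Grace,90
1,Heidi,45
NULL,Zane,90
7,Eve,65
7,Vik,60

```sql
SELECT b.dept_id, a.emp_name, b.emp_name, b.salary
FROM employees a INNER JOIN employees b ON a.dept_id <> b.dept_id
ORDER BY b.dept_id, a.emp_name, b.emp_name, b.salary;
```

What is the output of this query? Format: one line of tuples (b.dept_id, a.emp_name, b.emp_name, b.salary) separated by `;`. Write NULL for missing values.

INNER JOIN keeps only pairs where the ON condition holds.
Matching on a.dept_id <> b.dept_id. A NULL in a compared column never satisfies the condition.
- dept_id=3: 3 matching b row(s), so 3 row(s) emitted.
- dept_id=1: 3 matching b row(s), so 3 row(s) emitted.
- dept_id=NULL: no matching b row, dropped.
- dept_id=7: 2 matching b row(s), so 2 row(s) emitted.
- dept_id=7: 2 matching b row(s), so 2 row(s) emitted.
After projecting and ordering:
b.dept_id | a.emp_name | b.emp_name | b.salary
1 | Eve | Heidi | 45
1 | Grace | Heidi | 45
1 | Vik | Heidi | 45
3 | Eve | Grace | 90
3 | Heidi | Grace | 90
3 | Vik | Grace | 90
7 | Grace | Eve | 65
7 | Grace | Vik | 60
7 | Heidi | Eve | 65
7 | Heidi | Vik | 60

(1, Eve, Heidi, 45); (1, Grace, Heidi, 45); (1, Vik, Heidi, 45); (3, Eve, Grace, 90); (3, Heidi, Grace, 90); (3, Vik, Grace, 90); (7, Grace, Eve, 65); (7, Grace, Vik, 60); (7, Heidi, Eve, 65); (7, Heidi, Vik, 60)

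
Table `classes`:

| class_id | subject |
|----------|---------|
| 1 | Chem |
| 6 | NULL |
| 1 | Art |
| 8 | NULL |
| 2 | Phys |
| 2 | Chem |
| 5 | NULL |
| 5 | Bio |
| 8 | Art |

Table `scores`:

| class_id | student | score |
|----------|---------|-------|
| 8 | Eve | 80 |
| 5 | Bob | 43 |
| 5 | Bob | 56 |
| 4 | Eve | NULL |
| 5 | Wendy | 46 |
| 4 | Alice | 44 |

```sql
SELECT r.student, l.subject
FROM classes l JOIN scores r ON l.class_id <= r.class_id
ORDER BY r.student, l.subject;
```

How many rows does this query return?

35

INNER JOIN keeps only pairs where the ON condition holds.
Matching on l.class_id <= r.class_id.
- l row (class_id=1): matches 6 r row(s) → 6 output row(s).
- l row (class_id=6): matches 1 r row(s) → 1 output row(s).
- l row (class_id=1): matches 6 r row(s) → 6 output row(s).
- l row (class_id=8): matches 1 r row(s) → 1 output row(s).
- l row (class_id=2): matches 6 r row(s) → 6 output row(s).
- l row (class_id=2): matches 6 r row(s) → 6 output row(s).
- l row (class_id=5): matches 4 r row(s) → 4 output row(s).
- l row (class_id=5): matches 4 r row(s) → 4 output row(s).
- l row (class_id=8): matches 1 r row(s) → 1 output row(s).
Total: 35 rows.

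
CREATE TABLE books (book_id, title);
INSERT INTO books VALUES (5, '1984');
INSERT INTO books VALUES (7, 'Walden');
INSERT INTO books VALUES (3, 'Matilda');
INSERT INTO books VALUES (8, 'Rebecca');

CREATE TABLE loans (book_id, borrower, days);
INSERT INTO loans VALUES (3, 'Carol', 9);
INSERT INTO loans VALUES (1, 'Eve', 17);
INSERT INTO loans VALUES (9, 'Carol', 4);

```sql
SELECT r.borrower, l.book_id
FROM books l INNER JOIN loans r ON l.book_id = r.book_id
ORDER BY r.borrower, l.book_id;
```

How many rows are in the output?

1

INNER JOIN keeps only pairs where the ON condition holds.
Matching on l.book_id = r.book_id.
- l[0] book_id=5 → no match; dropped.
- l[1] book_id=7 → no match; dropped.
- l[2] book_id=3 → 1 match(es) in r → 1 row(s).
- l[3] book_id=8 → no match; dropped.
Total: 1 rows.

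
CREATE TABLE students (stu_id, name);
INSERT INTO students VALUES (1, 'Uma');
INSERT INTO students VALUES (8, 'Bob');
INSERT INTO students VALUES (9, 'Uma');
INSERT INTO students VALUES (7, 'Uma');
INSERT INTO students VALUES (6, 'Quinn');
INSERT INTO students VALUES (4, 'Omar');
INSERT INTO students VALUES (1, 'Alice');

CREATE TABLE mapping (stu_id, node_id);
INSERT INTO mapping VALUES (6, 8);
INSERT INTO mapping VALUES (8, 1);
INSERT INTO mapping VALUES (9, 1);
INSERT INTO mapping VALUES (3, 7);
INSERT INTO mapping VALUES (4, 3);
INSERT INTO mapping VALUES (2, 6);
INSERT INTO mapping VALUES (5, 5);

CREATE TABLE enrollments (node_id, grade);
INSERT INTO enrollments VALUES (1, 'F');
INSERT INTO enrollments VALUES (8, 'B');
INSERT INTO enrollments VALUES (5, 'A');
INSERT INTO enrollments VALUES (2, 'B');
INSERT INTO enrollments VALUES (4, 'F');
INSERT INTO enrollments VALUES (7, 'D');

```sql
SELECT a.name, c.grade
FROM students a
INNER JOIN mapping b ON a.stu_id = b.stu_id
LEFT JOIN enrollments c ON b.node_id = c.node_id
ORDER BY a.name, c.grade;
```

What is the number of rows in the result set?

Step 1 — a INNER JOIN b on stu_id → 4 row(s).
Then LEFT JOIN `enrollments c` on node_id: each of those 4 rows is kept; rows whose b.node_id has no match in c get NULL for c's columns.
Result: 4 row(s).

4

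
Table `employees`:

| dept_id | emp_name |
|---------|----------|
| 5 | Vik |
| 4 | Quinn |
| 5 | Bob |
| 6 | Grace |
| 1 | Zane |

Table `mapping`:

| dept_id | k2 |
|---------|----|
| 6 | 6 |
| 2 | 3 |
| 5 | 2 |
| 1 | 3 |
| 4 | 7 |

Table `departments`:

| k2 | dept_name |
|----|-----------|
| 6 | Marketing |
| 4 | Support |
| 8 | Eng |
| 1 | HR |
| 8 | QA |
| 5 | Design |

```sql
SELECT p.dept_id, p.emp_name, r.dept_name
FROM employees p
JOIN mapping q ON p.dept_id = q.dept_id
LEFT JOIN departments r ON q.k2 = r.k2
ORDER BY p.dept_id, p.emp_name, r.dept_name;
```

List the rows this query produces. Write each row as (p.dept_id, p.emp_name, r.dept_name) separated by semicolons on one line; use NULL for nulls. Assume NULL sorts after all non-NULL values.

(1, Zane, NULL); (4, Quinn, NULL); (5, Bob, NULL); (5, Vik, NULL); (6, Grace, Marketing)

Joins associate left-to-right: employees INNER JOIN mapping on dept_id gives 5 intermediate row(s).
Then LEFT JOIN `departments r` on k2: each of those 5 rows is kept; rows whose q.k2 has no match in r get NULL for r's columns.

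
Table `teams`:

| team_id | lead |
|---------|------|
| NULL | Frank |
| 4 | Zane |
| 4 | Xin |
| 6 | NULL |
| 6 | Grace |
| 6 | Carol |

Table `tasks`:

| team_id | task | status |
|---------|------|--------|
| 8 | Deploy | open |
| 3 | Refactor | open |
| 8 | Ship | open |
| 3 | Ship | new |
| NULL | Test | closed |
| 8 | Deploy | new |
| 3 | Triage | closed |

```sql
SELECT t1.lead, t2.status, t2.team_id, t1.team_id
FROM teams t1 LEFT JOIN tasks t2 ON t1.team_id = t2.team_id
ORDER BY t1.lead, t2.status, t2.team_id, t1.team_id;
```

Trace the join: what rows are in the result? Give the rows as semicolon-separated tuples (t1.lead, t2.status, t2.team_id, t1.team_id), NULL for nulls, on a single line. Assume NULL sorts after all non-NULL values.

(Carol, NULL, NULL, 6); (Frank, NULL, NULL, NULL); (Grace, NULL, NULL, 6); (Xin, NULL, NULL, 4); (Zane, NULL, NULL, 4); (NULL, NULL, NULL, 6)

LEFT JOIN keeps every row from `teams`; unmatched rows get NULL for `tasks`'s columns.
Matching on t1.team_id = t2.team_id. A NULL in a compared column never satisfies the condition.
- t1 row (team_id=NULL): no match → kept, t2 columns NULL.
- t1 row (team_id=4): no match → kept, t2 columns NULL.
- t1 row (team_id=4): no match → kept, t2 columns NULL.
- t1 row (team_id=6): no match → kept, t2 columns NULL.
- t1 row (team_id=6): no match → kept, t2 columns NULL.
- t1 row (team_id=6): no match → kept, t2 columns NULL.
After projecting and ordering:
t1.lead | t2.status | t2.team_id | t1.team_id
Carol | NULL | NULL | 6
Frank | NULL | NULL | NULL
Grace | NULL | NULL | 6
Xin | NULL | NULL | 4
Zane | NULL | NULL | 4
NULL | NULL | NULL | 6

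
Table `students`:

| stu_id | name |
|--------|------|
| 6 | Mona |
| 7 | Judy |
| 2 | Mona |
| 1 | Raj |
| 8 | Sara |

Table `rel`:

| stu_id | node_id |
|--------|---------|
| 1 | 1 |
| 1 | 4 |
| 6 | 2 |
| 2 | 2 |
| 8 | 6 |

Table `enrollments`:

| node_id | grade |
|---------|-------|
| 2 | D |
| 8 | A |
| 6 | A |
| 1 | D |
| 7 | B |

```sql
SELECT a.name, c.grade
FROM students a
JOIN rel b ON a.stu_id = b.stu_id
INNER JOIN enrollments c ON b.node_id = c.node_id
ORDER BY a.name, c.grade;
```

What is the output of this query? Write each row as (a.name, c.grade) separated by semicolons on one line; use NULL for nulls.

(Mona, D); (Mona, D); (Raj, D); (Sara, A)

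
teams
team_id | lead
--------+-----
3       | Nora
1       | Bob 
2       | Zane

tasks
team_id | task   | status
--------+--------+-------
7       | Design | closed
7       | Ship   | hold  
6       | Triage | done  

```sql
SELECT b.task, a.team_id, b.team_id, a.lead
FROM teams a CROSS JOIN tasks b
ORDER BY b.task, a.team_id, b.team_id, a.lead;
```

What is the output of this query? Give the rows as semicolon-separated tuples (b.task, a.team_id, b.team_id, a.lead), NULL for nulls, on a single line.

CROSS JOIN pairs every row of `teams` with every row of `tasks`: 3 × 3 = 9 rows.

(Design, 1, 7, Bob); (Design, 2, 7, Zane); (Design, 3, 7, Nora); (Ship, 1, 7, Bob); (Ship, 2, 7, Zane); (Ship, 3, 7, Nora); (Triage, 1, 6, Bob); (Triage, 2, 6, Zane); (Triage, 3, 6, Nora)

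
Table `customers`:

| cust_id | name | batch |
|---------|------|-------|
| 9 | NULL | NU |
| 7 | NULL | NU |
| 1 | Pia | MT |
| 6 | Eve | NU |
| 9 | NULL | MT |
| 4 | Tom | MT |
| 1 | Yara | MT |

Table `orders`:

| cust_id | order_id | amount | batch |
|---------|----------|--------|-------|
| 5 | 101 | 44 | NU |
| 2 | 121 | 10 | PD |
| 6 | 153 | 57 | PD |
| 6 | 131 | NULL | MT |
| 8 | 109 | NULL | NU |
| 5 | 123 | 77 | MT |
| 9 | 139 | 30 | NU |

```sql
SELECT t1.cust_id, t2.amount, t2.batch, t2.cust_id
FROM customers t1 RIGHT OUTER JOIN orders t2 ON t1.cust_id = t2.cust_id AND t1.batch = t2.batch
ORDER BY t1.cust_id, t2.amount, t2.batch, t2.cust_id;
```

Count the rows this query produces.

7

RIGHT JOIN keeps every row from `orders`; unmatched rows get NULL for `customers`'s columns.
Matching on t1.cust_id = t2.cust_id AND t1.batch = t2.batch.
- t1[0] cust_id=9, batch=NU → 1 match(es) in t2 → 1 row(s).
- t1[1] cust_id=7, batch=NU → no match.
- t1[2] cust_id=1, batch=MT → no match.
- t1[3] cust_id=6, batch=NU → no match.
- t1[4] cust_id=9, batch=MT → no match.
- t1[5] cust_id=4, batch=MT → no match.
- t1[6] cust_id=1, batch=MT → no match.
- 6 row(s) from t2 found no t1 partner → padded with NULL.
Total: 1 matched + 6 padded = 7 rows.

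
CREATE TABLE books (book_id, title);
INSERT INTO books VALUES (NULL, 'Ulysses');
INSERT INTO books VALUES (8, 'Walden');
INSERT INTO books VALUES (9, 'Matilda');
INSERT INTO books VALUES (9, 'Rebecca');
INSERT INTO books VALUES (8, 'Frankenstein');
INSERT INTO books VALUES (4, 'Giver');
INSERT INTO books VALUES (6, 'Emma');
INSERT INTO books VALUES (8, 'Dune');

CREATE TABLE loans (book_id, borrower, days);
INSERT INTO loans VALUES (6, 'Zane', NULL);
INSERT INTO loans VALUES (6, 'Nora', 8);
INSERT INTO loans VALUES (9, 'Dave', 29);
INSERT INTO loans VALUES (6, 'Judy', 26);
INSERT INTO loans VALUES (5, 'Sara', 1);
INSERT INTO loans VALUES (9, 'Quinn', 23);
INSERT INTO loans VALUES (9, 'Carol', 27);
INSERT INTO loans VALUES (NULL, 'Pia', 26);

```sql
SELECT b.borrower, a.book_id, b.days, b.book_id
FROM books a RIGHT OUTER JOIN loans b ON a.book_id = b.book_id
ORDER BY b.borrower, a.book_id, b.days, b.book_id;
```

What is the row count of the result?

11

RIGHT JOIN keeps every row from `loans`; unmatched rows get NULL for `books`'s columns.
Matching on a.book_id = b.book_id. A NULL in a compared column never satisfies the condition.
- book_id=NULL: no matching b row.
- book_id=8: no matching b row.
- book_id=9: 3 matching b row(s), so 3 row(s) emitted.
- book_id=9: 3 matching b row(s), so 3 row(s) emitted.
- book_id=8: no matching b row.
- book_id=4: no matching b row.
- book_id=6: 3 matching b row(s), so 3 row(s) emitted.
- book_id=8: no matching b row.
- plus 2 unmatched b row(s), each kept with NULL a columns.
Total: 9 matched + 2 padded = 11 rows.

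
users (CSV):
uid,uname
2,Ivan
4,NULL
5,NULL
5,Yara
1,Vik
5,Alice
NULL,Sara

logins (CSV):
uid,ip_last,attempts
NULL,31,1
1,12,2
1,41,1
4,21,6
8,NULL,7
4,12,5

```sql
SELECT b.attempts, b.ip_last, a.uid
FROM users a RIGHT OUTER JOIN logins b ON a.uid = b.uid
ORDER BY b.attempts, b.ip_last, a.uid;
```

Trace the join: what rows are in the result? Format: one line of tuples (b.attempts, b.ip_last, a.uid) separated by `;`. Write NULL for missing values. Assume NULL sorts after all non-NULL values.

RIGHT JOIN keeps every row from `logins`; unmatched rows get NULL for `users`'s columns.
Matching on a.uid = b.uid. A NULL in a compared column never satisfies the condition.
Matched pairs: 4; unmatched b rows kept: 2.

(1, 31, NULL); (1, 41, 1); (2, 12, 1); (5, 12, 4); (6, 21, 4); (7, NULL, NULL)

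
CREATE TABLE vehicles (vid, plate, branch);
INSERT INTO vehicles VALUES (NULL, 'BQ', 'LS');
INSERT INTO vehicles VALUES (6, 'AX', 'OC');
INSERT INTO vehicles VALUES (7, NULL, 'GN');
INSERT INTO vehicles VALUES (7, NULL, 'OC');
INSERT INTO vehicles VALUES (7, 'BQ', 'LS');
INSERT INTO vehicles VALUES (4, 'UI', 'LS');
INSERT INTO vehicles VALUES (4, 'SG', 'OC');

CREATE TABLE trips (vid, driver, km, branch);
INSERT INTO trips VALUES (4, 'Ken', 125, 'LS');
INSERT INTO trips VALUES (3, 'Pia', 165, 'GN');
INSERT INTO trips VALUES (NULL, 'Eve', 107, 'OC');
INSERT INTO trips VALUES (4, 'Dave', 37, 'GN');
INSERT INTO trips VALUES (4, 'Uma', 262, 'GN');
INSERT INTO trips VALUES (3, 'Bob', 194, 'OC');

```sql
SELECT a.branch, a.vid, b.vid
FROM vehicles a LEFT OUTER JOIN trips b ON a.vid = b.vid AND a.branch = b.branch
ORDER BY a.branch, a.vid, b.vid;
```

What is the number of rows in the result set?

7

LEFT JOIN keeps every row from `vehicles`; unmatched rows get NULL for `trips`'s columns.
Matching on a.vid = b.vid AND a.branch = b.branch. A NULL in a compared column never satisfies the condition.
- a[0] vid=NULL, branch=LS → no match; kept with NULLs on the b side.
- a[1] vid=6, branch=OC → no match; kept with NULLs on the b side.
- a[2] vid=7, branch=GN → no match; kept with NULLs on the b side.
- a[3] vid=7, branch=OC → no match; kept with NULLs on the b side.
- a[4] vid=7, branch=LS → no match; kept with NULLs on the b side.
- a[5] vid=4, branch=LS → 1 match(es) in b → 1 row(s).
- a[6] vid=4, branch=OC → no match; kept with NULLs on the b side.
Total: 1 matched + 6 padded = 7 rows.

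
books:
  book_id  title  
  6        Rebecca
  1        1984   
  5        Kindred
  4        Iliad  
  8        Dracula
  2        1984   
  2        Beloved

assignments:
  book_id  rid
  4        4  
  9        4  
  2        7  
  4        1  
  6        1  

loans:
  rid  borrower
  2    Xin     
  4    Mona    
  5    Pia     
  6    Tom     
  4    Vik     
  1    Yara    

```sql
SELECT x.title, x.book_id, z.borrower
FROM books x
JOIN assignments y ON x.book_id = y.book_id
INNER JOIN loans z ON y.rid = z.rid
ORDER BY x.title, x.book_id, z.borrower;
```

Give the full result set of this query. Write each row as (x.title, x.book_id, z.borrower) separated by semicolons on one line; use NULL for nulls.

Joins associate left-to-right: books INNER JOIN assignments on book_id gives 5 intermediate row(s).
Then INNER JOIN `loans z` on rid: keep only rows whose y.rid appears in z.

(Iliad, 4, Mona); (Iliad, 4, Vik); (Iliad, 4, Yara); (Rebecca, 6, Yara)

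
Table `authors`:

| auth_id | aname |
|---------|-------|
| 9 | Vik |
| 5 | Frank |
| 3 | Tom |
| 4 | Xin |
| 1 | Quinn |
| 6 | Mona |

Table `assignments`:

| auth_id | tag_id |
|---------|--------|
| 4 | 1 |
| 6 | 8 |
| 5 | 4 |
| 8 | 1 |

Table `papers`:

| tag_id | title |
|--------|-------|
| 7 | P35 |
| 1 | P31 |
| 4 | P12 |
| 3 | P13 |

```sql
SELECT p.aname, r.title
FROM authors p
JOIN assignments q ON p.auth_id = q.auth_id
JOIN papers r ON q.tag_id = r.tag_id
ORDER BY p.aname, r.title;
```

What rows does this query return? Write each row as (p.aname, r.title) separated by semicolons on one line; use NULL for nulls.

Step 1 — p INNER JOIN q on auth_id → 3 row(s).
Then INNER JOIN `papers r` on tag_id: keep only rows whose q.tag_id appears in r.

(Frank, P12); (Xin, P31)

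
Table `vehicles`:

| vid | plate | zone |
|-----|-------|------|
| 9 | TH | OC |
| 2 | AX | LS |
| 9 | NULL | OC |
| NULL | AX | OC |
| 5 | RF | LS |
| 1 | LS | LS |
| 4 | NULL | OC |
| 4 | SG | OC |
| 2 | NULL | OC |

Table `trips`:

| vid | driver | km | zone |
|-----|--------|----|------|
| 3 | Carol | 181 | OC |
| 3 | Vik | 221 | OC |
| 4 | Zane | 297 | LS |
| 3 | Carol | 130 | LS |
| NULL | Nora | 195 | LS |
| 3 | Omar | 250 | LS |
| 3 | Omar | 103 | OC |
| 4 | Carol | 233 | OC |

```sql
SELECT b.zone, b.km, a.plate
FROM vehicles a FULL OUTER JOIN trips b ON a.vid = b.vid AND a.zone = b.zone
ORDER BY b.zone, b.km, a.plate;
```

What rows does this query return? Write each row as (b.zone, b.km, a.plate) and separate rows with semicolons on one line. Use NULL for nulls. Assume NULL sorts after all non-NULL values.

(LS, 130, NULL); (LS, 195, NULL); (LS, 250, NULL); (LS, 297, NULL); (OC, 103, NULL); (OC, 181, NULL); (OC, 221, NULL); (OC, 233, SG); (OC, 233, NULL); (NULL, NULL, AX); (NULL, NULL, AX); (NULL, NULL, LS); (NULL, NULL, RF); (NULL, NULL, TH); (NULL, NULL, NULL); (NULL, NULL, NULL)

FULL OUTER JOIN keeps every row from both sides; unmatched rows get NULL for the other side's columns.
Matching on a.vid = b.vid AND a.zone = b.zone. A NULL in a compared column never satisfies the condition.
Matched pairs: 2; unmatched a rows kept: 7; unmatched b rows kept: 7.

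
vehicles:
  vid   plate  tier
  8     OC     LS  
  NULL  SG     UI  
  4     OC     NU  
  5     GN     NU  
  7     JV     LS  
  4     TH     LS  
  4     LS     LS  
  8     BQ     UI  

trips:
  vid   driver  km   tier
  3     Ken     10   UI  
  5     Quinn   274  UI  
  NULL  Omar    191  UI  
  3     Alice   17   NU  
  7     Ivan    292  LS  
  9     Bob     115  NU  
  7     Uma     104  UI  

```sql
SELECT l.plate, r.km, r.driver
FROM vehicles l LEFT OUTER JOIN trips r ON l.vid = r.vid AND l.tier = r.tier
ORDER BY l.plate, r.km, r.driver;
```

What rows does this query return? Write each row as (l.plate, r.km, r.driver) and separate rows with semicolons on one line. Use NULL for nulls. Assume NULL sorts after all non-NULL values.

LEFT JOIN keeps every row from `vehicles`; unmatched rows get NULL for `trips`'s columns.
Matching on l.vid = r.vid AND l.tier = r.tier. A NULL in a compared column never satisfies the condition.
- l (vid=8, tier=LS) has no partner → padded with NULL.
- l (vid=NULL, tier=UI) has no partner → padded with NULL.
- l (vid=4, tier=NU) has no partner → padded with NULL.
- l (vid=5, tier=NU) has no partner → padded with NULL.
- l (vid=7, tier=LS) pairs with 1 row(s) of r.
- l (vid=4, tier=LS) has no partner → padded with NULL.
- l (vid=4, tier=LS) has no partner → padded with NULL.
- l (vid=8, tier=UI) has no partner → padded with NULL.
After projecting and ordering:
l.plate | r.km | r.driver
BQ | NULL | NULL
GN | NULL | NULL
JV | 292 | Ivan
LS | NULL | NULL
OC | NULL | NULL
OC | NULL | NULL
SG | NULL | NULL
TH | NULL | NULL

(BQ, NULL, NULL); (GN, NULL, NULL); (JV, 292, Ivan); (LS, NULL, NULL); (OC, NULL, NULL); (OC, NULL, NULL); (SG, NULL, NULL); (TH, NULL, NULL)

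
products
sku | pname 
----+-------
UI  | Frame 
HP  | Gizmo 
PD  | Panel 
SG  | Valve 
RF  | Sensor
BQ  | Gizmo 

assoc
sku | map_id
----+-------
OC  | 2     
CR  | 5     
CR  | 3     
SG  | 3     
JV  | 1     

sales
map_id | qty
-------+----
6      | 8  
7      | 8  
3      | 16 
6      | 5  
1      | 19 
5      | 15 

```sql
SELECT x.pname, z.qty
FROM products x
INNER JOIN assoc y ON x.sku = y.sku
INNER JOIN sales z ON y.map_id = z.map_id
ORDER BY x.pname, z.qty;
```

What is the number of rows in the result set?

1

Evaluate left to right. First `products x INNER JOIN assoc y` on sku: 1 row(s).
Then INNER JOIN `sales z` on map_id: keep only rows whose y.map_id appears in z.
Result: 1 row(s).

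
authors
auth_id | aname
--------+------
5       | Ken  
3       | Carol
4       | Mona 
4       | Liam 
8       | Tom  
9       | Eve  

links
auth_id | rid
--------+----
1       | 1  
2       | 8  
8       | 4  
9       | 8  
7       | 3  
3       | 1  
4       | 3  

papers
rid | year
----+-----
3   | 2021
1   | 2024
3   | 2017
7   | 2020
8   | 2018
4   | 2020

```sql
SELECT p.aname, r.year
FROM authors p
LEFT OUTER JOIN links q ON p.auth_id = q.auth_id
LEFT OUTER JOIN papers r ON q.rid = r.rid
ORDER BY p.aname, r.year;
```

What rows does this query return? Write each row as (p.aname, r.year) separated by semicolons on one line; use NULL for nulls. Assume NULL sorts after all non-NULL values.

(Carol, 2024); (Eve, 2018); (Ken, NULL); (Liam, 2017); (Liam, 2021); (Mona, 2017); (Mona, 2021); (Tom, 2020)

Joins associate left-to-right: authors LEFT JOIN links on auth_id gives 6 intermediate row(s).
Then LEFT JOIN `papers r` on rid: each of those 6 rows is kept; rows whose q.rid has no match in r get NULL for r's columns.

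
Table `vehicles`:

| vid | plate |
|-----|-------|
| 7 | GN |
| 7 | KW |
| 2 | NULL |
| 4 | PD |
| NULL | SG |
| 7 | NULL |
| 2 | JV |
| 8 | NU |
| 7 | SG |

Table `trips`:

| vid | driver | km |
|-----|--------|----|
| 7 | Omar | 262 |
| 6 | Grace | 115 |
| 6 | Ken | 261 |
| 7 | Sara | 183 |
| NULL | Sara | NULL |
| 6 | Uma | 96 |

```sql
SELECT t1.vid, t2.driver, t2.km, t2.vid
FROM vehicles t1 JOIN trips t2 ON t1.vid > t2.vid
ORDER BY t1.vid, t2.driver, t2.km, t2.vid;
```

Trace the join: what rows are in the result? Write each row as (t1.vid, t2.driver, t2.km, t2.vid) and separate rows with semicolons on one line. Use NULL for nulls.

(7, Grace, 115, 6); (7, Grace, 115, 6); (7, Grace, 115, 6); (7, Grace, 115, 6); (7, Ken, 261, 6); (7, Ken, 261, 6); (7, Ken, 261, 6); (7, Ken, 261, 6); (7, Uma, 96, 6); (7, Uma, 96, 6); (7, Uma, 96, 6); (7, Uma, 96, 6); (8, Grace, 115, 6); (8, Ken, 261, 6); (8, Omar, 262, 7); (8, Sara, 183, 7); (8, Uma, 96, 6)

INNER JOIN keeps only pairs where the ON condition holds.
Matching on t1.vid > t2.vid. A NULL in a compared column never satisfies the condition.
- t1[0] vid=7 → 3 match(es) in t2 → 3 row(s).
- t1[1] vid=7 → 3 match(es) in t2 → 3 row(s).
- t1[2] vid=2 → no match; dropped.
- t1[3] vid=4 → no match; dropped.
- t1[4] vid=NULL → no match; dropped.
- t1[5] vid=7 → 3 match(es) in t2 → 3 row(s).
- t1[6] vid=2 → no match; dropped.
- t1[7] vid=8 → 5 match(es) in t2 → 5 row(s).
- t1[8] vid=7 → 3 match(es) in t2 → 3 row(s).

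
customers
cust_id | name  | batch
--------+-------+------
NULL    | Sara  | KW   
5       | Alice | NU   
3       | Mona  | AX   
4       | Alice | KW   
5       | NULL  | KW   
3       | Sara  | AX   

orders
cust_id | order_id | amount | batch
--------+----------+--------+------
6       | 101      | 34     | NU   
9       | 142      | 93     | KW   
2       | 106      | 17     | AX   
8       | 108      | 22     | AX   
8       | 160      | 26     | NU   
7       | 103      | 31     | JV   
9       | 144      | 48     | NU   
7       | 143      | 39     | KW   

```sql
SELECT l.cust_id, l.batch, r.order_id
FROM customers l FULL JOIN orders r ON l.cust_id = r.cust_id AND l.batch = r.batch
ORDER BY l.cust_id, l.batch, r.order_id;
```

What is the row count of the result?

14

FULL OUTER JOIN keeps every row from both sides; unmatched rows get NULL for the other side's columns.
Matching on l.cust_id = r.cust_id AND l.batch = r.batch. A NULL in a compared column never satisfies the condition.
Matched pairs: 0; unmatched l rows kept: 6; unmatched r rows kept: 8.
Total: 0 matched + 14 padded = 14 rows.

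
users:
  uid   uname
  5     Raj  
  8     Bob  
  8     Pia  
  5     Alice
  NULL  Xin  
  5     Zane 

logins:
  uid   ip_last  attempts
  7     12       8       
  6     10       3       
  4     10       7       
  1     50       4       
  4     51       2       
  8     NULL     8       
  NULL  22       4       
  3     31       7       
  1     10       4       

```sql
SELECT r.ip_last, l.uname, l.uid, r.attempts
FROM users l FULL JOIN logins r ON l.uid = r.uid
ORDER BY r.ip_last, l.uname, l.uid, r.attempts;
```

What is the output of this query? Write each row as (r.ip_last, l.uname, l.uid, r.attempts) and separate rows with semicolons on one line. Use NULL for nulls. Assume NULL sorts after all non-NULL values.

(10, NULL, NULL, 3); (10, NULL, NULL, 4); (10, NULL, NULL, 7); (12, NULL, NULL, 8); (22, NULL, NULL, 4); (31, NULL, NULL, 7); (50, NULL, NULL, 4); (51, NULL, NULL, 2); (NULL, Alice, 5, NULL); (NULL, Bob, 8, 8); (NULL, Pia, 8, 8); (NULL, Raj, 5, NULL); (NULL, Xin, NULL, NULL); (NULL, Zane, 5, NULL)

FULL OUTER JOIN keeps every row from both sides; unmatched rows get NULL for the other side's columns.
Matching on l.uid = r.uid. A NULL in a compared column never satisfies the condition.
- uid=5: no r row matches, row kept with r columns NULL.
- uid=8: 1 matching r row(s), so 1 row(s) emitted.
- uid=8: 1 matching r row(s), so 1 row(s) emitted.
- uid=5: no r row matches, row kept with r columns NULL.
- uid=NULL: no r row matches, row kept with r columns NULL.
- uid=5: no r row matches, row kept with r columns NULL.
- 8 row(s) from r found no l partner → padded with NULL.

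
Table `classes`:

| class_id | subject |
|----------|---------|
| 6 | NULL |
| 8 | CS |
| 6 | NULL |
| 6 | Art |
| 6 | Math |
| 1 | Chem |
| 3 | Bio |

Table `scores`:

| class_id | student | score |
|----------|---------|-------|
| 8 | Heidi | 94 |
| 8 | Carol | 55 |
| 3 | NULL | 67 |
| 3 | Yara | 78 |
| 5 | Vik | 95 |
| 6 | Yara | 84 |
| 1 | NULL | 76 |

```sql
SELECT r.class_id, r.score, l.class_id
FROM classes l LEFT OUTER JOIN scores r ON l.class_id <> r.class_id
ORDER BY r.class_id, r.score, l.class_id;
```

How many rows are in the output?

LEFT JOIN keeps every row from `classes`; unmatched rows get NULL for `scores`'s columns.
Matching on l.class_id <> r.class_id.
- l row (class_id=6): matches 6 r row(s) → 6 output row(s).
- l row (class_id=8): matches 5 r row(s) → 5 output row(s).
- l row (class_id=6): matches 6 r row(s) → 6 output row(s).
- l row (class_id=6): matches 6 r row(s) → 6 output row(s).
- l row (class_id=6): matches 6 r row(s) → 6 output row(s).
- l row (class_id=1): matches 6 r row(s) → 6 output row(s).
- l row (class_id=3): matches 5 r row(s) → 5 output row(s).
Total: 40 rows.

40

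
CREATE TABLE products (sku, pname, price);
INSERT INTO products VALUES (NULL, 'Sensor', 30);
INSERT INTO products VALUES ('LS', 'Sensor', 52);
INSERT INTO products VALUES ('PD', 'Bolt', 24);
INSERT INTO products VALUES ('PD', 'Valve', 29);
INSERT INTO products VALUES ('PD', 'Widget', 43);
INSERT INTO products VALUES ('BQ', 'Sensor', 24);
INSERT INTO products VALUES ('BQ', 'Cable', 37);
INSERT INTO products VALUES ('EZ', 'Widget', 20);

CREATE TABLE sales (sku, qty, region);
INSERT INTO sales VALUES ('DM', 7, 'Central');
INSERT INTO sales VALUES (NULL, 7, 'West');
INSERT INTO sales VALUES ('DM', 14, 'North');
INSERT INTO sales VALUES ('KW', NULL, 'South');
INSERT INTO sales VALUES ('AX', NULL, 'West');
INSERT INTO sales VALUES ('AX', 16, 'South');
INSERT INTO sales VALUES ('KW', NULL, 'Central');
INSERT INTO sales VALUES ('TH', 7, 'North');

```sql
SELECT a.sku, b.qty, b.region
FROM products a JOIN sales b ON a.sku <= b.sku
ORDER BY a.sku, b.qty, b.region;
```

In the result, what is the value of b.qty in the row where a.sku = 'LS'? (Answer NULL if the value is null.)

7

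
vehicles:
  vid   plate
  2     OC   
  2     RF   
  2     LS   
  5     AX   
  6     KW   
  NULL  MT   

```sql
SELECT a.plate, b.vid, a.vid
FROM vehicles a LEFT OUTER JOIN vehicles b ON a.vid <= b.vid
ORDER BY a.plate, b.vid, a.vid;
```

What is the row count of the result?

LEFT JOIN keeps every row from `vehicles a`; unmatched rows get NULL for `vehicles b`'s columns.
Matching on a.vid <= b.vid. A NULL in a compared column never satisfies the condition.
Matched pairs: 18; unmatched a rows kept: 1.
Total: 18 matched + 1 padded = 19 rows.

19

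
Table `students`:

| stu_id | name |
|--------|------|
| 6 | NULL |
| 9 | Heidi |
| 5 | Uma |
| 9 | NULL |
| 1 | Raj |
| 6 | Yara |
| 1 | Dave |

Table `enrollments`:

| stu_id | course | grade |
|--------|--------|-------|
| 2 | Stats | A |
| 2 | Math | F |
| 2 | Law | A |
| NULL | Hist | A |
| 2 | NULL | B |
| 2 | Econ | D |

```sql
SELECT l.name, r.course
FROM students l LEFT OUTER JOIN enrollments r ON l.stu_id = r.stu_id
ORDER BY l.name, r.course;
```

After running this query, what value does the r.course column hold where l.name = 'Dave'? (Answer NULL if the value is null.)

LEFT JOIN keeps every row from `students`; unmatched rows get NULL for `enrollments`'s columns.
Matching on l.stu_id = r.stu_id. A NULL in a compared column never satisfies the condition.
- l row (stu_id=6): no match → kept, r columns NULL.
- l row (stu_id=9): no match → kept, r columns NULL.
- l row (stu_id=5): no match → kept, r columns NULL.
- l row (stu_id=9): no match → kept, r columns NULL.
- l row (stu_id=1): no match → kept, r columns NULL.
- l row (stu_id=6): no match → kept, r columns NULL.
- l row (stu_id=1): no match → kept, r columns NULL.

NULL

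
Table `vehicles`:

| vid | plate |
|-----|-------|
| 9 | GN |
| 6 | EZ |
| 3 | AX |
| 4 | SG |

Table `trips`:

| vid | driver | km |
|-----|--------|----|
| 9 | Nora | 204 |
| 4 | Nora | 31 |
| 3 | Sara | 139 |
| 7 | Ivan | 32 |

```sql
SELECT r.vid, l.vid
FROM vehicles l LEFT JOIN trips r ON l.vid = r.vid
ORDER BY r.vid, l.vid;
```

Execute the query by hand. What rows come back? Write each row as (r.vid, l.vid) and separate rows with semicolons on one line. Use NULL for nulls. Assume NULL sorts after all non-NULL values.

(3, 3); (4, 4); (9, 9); (NULL, 6)

LEFT JOIN keeps every row from `vehicles`; unmatched rows get NULL for `trips`'s columns.
Matching on l.vid = r.vid.
- l row (vid=9): matches 1 r row(s) → 1 output row(s).
- l row (vid=6): no match → kept, r columns NULL.
- l row (vid=3): matches 1 r row(s) → 1 output row(s).
- l row (vid=4): matches 1 r row(s) → 1 output row(s).
After projecting and ordering:
r.vid | l.vid
3 | 3
4 | 4
9 | 9
NULL | 6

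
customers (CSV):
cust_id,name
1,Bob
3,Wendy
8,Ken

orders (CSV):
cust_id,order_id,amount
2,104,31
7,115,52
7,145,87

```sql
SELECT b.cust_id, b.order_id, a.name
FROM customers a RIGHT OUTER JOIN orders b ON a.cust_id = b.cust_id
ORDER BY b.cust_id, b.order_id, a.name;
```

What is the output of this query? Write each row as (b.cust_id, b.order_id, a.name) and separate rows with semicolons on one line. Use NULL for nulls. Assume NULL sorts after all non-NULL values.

(2, 104, NULL); (7, 115, NULL); (7, 145, NULL)

RIGHT JOIN keeps every row from `orders`; unmatched rows get NULL for `customers`'s columns.
Matching on a.cust_id = b.cust_id.
- a row (cust_id=1): no match.
- a row (cust_id=3): no match.
- a row (cust_id=8): no match.
- 3 b row(s) had no a match → kept, a columns NULL.
After projecting and ordering:
b.cust_id | b.order_id | a.name
2 | 104 | NULL
7 | 115 | NULL
7 | 145 | NULL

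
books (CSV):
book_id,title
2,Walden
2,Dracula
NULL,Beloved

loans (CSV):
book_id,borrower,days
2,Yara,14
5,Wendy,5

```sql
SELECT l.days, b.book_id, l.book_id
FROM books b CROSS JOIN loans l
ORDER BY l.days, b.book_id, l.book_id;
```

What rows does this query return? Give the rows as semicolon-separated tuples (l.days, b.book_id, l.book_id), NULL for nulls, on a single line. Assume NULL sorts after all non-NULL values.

CROSS JOIN pairs every row of `books` with every row of `loans`: 3 × 2 = 6 rows.
After projecting and ordering:
l.days | b.book_id | l.book_id
5 | 2 | 5
5 | 2 | 5
5 | NULL | 5
14 | 2 | 2
14 | 2 | 2
14 | NULL | 2

(5, 2, 5); (5, 2, 5); (5, NULL, 5); (14, 2, 2); (14, 2, 2); (14, NULL, 2)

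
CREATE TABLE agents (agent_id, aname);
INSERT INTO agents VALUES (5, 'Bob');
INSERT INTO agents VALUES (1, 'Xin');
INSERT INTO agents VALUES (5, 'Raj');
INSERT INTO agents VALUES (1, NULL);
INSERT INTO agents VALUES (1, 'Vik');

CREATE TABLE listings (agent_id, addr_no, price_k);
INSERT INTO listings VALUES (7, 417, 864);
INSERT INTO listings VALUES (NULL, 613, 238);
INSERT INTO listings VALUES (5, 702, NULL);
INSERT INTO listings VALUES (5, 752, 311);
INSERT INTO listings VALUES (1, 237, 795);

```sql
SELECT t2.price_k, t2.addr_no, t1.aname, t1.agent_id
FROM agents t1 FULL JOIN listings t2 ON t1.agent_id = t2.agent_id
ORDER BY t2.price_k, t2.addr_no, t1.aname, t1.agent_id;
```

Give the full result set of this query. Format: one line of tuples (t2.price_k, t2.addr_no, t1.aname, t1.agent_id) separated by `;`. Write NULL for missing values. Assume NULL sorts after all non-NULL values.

(238, 613, NULL, NULL); (311, 752, Bob, 5); (311, 752, Raj, 5); (795, 237, Vik, 1); (795, 237, Xin, 1); (795, 237, NULL, 1); (864, 417, NULL, NULL); (NULL, 702, Bob, 5); (NULL, 702, Raj, 5)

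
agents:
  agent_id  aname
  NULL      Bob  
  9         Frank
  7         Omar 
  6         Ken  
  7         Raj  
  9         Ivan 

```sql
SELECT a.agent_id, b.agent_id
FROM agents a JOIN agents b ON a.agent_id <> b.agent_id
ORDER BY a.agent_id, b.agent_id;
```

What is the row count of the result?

16

INNER JOIN keeps only pairs where the ON condition holds.
Matching on a.agent_id <> b.agent_id. A NULL in a compared column never satisfies the condition.
- a (agent_id=NULL) has no partner → excluded.
- a (agent_id=9) pairs with 3 row(s) of b.
- a (agent_id=7) pairs with 3 row(s) of b.
- a (agent_id=6) pairs with 4 row(s) of b.
- a (agent_id=7) pairs with 3 row(s) of b.
- a (agent_id=9) pairs with 3 row(s) of b.
Total: 16 rows.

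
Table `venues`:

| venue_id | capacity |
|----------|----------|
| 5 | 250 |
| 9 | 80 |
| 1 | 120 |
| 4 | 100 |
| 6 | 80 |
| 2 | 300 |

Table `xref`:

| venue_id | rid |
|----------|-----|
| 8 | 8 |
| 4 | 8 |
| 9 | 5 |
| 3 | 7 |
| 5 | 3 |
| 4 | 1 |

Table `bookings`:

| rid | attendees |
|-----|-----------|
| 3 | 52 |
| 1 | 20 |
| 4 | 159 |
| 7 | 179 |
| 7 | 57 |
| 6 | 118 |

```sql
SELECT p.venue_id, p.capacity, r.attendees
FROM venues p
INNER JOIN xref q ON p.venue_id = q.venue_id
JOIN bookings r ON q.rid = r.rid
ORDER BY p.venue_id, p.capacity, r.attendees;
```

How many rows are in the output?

Joins associate left-to-right: venues INNER JOIN xref on venue_id gives 4 intermediate row(s).
Then INNER JOIN `bookings r` on rid: keep only rows whose q.rid appears in r.
Result: 2 row(s).

2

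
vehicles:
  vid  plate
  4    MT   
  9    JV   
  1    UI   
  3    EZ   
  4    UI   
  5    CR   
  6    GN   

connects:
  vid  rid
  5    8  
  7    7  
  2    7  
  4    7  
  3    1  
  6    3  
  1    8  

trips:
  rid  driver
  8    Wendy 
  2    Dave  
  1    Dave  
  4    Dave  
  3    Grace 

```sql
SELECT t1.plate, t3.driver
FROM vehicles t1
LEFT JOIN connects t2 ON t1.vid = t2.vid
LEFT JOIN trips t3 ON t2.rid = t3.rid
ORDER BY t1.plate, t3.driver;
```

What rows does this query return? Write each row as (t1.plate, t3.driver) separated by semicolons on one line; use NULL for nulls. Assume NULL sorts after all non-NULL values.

Step 1 — t1 LEFT JOIN t2 on vid → 7 row(s).
Then LEFT JOIN `trips t3` on rid: each of those 7 rows is kept; rows whose t2.rid has no match in t3 get NULL for t3's columns.

(CR, Wendy); (EZ, Dave); (GN, Grace); (JV, NULL); (MT, NULL); (UI, Wendy); (UI, NULL)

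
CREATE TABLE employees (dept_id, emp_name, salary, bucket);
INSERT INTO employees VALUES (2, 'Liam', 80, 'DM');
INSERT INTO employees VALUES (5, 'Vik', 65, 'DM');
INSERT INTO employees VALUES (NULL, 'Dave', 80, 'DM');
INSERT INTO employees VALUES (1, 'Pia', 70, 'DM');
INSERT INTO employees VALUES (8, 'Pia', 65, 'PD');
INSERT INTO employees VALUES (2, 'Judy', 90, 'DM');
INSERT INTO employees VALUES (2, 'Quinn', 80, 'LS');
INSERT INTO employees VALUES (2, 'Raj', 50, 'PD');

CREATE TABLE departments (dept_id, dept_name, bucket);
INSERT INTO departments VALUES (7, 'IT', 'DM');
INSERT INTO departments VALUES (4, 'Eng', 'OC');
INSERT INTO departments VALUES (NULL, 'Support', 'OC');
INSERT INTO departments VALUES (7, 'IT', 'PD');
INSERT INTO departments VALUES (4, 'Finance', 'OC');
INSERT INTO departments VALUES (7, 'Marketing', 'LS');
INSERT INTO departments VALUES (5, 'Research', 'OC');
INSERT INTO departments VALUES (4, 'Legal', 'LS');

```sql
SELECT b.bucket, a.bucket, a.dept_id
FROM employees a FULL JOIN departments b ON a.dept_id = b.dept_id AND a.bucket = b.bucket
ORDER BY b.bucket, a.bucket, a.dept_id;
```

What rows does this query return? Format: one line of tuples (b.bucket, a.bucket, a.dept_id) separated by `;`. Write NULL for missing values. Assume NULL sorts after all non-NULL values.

(DM, NULL, NULL); (LS, NULL, NULL); (LS, NULL, NULL); (OC, NULL, NULL); (OC, NULL, NULL); (OC, NULL, NULL); (OC, NULL, NULL); (PD, NULL, NULL); (NULL, DM, 1); (NULL, DM, 2); (NULL, DM, 2); (NULL, DM, 5); (NULL, DM, NULL); (NULL, LS, 2); (NULL, PD, 2); (NULL, PD, 8)

FULL OUTER JOIN keeps every row from both sides; unmatched rows get NULL for the other side's columns.
Matching on a.dept_id = b.dept_id AND a.bucket = b.bucket. A NULL in a compared column never satisfies the condition.
Matched pairs: 0; unmatched a rows kept: 8; unmatched b rows kept: 8.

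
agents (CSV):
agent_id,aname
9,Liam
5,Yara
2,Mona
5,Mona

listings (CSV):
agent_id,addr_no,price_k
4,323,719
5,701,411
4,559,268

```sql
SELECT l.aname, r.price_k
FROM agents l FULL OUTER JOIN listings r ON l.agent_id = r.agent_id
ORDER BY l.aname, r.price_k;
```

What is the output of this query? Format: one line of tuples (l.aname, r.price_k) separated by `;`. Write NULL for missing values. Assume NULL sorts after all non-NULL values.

FULL OUTER JOIN keeps every row from both sides; unmatched rows get NULL for the other side's columns.
Matching on l.agent_id = r.agent_id.
Matched pairs: 2; unmatched l rows kept: 2; unmatched r rows kept: 2.

(Liam, NULL); (Mona, 411); (Mona, NULL); (Yara, 411); (NULL, 268); (NULL, 719)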